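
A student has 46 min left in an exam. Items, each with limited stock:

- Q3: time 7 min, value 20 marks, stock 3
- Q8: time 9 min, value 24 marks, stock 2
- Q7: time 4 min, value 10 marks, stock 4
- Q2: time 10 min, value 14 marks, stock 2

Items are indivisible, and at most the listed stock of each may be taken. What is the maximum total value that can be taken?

124 marks

Top feasible selections:
- 3×Q3 + 1×Q8 + 4×Q7: time 46, value 124
- 3×Q3 + 2×Q8 + 1×Q7: time 43, value 118
- 2×Q3 + 2×Q8 + 3×Q7: time 44, value 118
Best: 124 marks.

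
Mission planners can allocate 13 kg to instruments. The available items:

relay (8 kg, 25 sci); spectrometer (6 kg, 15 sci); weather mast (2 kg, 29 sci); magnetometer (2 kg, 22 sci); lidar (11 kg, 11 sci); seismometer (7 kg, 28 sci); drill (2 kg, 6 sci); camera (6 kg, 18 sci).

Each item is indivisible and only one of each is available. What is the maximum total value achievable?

Check high-value combinations within 13 kg:
- weather mast+magnetometer+seismometer+drill: mass 2+2+7+2=13, value 29+22+28+6=85
- weather mast+magnetometer+seismometer: mass 2+2+7=11, value 29+22+28=79
- relay+weather mast+magnetometer: mass 8+2+2=12, value 25+29+22=76
- weather mast+magnetometer+drill+camera: mass 2+2+2+6=12, value 29+22+6+18=75
- spectrometer+weather mast+magnetometer+drill: mass 6+2+2+2=12, value 15+29+22+6=72
Best: 85 sci.

85 sci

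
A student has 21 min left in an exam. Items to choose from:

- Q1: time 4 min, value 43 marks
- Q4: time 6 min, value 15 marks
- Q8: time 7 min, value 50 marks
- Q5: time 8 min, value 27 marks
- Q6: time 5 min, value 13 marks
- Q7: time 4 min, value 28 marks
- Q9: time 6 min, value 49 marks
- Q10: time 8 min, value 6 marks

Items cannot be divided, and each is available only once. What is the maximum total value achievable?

Check high-value combinations within 21 min:
- Q1+Q8+Q7+Q9: time 4+7+4+6=21, value 43+50+28+49=170
- Q1+Q8+Q9: time 4+7+6=17, value 43+50+49=142
- Q1+Q4+Q8+Q7: time 4+6+7+4=21, value 43+15+50+28=136
- Q1+Q4+Q7+Q9: time 4+6+4+6=20, value 43+15+28+49=135
Best: 170 marks.

170 marks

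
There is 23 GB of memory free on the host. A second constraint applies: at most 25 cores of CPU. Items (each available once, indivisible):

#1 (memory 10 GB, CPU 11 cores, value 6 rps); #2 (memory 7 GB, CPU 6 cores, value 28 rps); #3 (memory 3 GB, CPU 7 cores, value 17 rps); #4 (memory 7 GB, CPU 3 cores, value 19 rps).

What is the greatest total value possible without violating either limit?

Feasible sets respecting both limits:
- #2+#3+#4: memory 17, CPU 16, value 64
- #1+#2+#3: memory 20, CPU 24, value 51
- #2+#4: memory 14, CPU 9, value 47
- #2+#3: memory 10, CPU 13, value 45
Best: 64 rps.

64 rps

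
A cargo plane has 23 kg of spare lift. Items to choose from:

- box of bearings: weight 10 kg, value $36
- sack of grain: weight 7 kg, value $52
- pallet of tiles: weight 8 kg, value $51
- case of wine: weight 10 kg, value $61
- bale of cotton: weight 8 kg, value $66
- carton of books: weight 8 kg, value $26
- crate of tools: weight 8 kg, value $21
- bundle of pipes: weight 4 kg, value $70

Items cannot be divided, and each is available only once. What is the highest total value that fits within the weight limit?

$197

Check high-value combinations within 23 kg:
- case of wine+bale of cotton+bundle of pipes: weight 10+8+4=22, value 61+66+70=197
- sack of grain+bale of cotton+bundle of pipes: weight 7+8+4=19, value 52+66+70=188
- pallet of tiles+bale of cotton+bundle of pipes: weight 8+8+4=20, value 51+66+70=187
- sack of grain+case of wine+bundle of pipes: weight 7+10+4=21, value 52+61+70=183
Best: $197.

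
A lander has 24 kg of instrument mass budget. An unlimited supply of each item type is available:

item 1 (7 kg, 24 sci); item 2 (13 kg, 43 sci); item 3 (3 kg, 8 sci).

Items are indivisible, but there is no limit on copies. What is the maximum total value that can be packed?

80 sci

Best value-per-unit is item 1 at 24/7; filling with it alone gives 3×24 = 72.
Optimal mix: 3×item 1 + 1×item 3 → mass 24, value 80.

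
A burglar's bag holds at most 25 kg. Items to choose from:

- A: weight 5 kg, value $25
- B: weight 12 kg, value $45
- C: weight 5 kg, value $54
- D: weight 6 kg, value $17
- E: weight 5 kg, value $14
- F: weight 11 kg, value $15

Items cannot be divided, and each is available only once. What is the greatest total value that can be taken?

$124

Check high-value combinations within 25 kg:
- A+B+C: weight 5+12+5=22, value 25+45+54=124
- B+C+D: weight 12+5+6=23, value 45+54+17=116
- B+C+E: weight 12+5+5=22, value 45+54+14=113
- A+C+D+E: weight 5+5+6+5=21, value 25+54+17+14=110
Best: $124.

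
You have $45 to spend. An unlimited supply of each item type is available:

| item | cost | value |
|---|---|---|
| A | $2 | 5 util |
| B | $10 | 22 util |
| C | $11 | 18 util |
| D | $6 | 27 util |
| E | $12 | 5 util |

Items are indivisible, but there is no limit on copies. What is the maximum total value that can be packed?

Best value-per-unit is D at 27/6; filling with it alone gives 7×27 = 189.
Optimal mix: 1×A + 7×D → cost 44, value 194.

194 util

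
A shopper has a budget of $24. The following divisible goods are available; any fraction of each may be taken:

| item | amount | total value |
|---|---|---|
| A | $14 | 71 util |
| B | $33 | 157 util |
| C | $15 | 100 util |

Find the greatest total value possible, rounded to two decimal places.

Take in order of value per unit:
- C (100/15 per unit): all 15 → value 100, running total 100.00
- A (71/14 per unit): 9 of 14 → value 9×71/14 = 45.6429, running total 145.64
Total 145.64.

145.64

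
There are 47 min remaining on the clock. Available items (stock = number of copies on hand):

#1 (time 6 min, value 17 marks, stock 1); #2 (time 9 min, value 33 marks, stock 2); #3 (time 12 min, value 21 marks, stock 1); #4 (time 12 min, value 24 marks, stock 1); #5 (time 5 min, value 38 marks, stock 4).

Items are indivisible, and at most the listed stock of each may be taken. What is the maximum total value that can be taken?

235 marks

Top feasible selections:
- 1×#1 + 2×#2 + 4×#5: time 44, value 235
- 1×#1 + 1×#2 + 1×#4 + 4×#5: time 47, value 226
- 1×#1 + 1×#2 + 1×#3 + 4×#5: time 47, value 223
- 2×#2 + 4×#5: time 38, value 218
Best: 235 marks.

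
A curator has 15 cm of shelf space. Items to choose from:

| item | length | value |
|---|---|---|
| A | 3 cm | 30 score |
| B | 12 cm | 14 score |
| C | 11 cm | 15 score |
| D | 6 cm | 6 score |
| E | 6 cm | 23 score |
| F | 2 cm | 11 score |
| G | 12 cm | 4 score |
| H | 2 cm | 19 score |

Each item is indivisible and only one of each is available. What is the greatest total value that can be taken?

83 score

This is a 0/1 knapsack; check combinations near the capacity.
- A+E+F+H: length 3+6+2+2=13, value 30+23+11+19=83
- A+E+H: length 3+6+2=11, value 30+23+19=72
- A+D+F+H: length 3+6+2+2=13, value 30+6+11+19=66
- A+E+F: length 3+6+2=11, value 30+23+11=64
Best: 83 score.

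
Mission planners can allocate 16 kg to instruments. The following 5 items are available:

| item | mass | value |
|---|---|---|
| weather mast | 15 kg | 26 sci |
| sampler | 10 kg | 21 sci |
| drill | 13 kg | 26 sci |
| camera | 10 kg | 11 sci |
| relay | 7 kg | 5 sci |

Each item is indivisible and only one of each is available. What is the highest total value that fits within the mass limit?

Check high-value combinations within 16 kg:
- drill: mass 13, value 26
- weather mast: mass 15, value 26
- sampler: mass 10, value 21
Best: 26 sci.

26 sci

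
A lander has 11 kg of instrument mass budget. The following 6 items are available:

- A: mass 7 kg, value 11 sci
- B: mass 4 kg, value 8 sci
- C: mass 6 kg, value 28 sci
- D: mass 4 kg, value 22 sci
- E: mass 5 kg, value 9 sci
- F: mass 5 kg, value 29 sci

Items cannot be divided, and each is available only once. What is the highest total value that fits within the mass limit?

Check high-value combinations within 11 kg:
- C+F: mass 6+5=11, value 28+29=57
- D+F: mass 4+5=9, value 22+29=51
- C+D: mass 6+4=10, value 28+22=50
Best: 57 sci.

57 sci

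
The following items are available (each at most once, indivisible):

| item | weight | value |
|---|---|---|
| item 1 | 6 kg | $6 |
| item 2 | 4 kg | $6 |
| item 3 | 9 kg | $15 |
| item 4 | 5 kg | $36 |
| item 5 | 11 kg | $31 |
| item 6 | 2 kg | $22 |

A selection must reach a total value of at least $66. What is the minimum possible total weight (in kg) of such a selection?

16

Subsets with value ≥ 66, sorted by total weight:
- item 3+item 4+item 6: weight 16, value 73
- item 4+item 5: weight 16, value 67
- item 1+item 2+item 4+item 6: weight 17, value 70
Minimum weight: 16 kg.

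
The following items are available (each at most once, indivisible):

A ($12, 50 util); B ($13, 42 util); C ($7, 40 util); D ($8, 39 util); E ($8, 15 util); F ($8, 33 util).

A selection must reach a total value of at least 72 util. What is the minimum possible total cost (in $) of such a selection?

15

Subsets with value ≥ 72, sorted by total cost:
- C+D: cost 15, value 79
- C+F: cost 15, value 73
- D+F: cost 16, value 72
- A+C: cost 19, value 90
Minimum cost: 15 $.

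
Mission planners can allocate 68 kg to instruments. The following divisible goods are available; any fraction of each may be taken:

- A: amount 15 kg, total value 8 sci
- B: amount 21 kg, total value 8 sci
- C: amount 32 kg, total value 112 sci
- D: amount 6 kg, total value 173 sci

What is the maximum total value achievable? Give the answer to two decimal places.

Take in order of value per unit:
- D (173/6 per unit): all 6 → value 173, running total 173.00
- C (112/32 per unit): all 32 → value 112, running total 285.00
- A (8/15 per unit): all 15 → value 8, running total 293.00
- B (8/21 per unit): 15 of 21 → value 15×8/21 = 5.7143, running total 298.71
Total 298.71.

298.71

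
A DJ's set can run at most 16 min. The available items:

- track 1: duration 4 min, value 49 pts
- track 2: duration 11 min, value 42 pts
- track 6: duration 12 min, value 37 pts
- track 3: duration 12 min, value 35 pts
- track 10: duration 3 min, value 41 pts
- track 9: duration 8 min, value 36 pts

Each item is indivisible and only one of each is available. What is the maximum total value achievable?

Check high-value combinations within 16 min:
- track 1+track 10+track 9: duration 4+3+8=15, value 49+41+36=126
- track 1+track 2: duration 4+11=15, value 49+42=91
- track 1+track 10: duration 4+3=7, value 49+41=90
Best: 126 pts.

126 pts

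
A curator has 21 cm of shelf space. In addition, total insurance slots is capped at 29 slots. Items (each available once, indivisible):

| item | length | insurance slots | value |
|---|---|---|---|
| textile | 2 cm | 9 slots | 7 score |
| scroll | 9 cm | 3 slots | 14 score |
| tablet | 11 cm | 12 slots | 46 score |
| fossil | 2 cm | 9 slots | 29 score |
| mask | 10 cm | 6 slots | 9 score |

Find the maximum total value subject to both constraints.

Feasible sets respecting both limits:
- tablet+fossil: length 13, insurance slots 21, value 75
- scroll+tablet: length 20, insurance slots 15, value 60
- tablet+mask: length 21, insurance slots 18, value 55
Best: 75 score.

75 score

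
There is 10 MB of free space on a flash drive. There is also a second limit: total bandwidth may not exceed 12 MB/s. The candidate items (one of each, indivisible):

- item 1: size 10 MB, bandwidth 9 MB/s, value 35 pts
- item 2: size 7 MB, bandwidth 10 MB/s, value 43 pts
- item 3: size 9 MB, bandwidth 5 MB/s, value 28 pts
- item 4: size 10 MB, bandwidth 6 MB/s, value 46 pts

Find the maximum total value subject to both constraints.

Feasible sets respecting both limits:
- item 4: size 10, bandwidth 6, value 46
- item 2: size 7, bandwidth 10, value 43
- item 1: size 10, bandwidth 9, value 35
- item 3: size 9, bandwidth 5, value 28
Best: 46 pts.

46 pts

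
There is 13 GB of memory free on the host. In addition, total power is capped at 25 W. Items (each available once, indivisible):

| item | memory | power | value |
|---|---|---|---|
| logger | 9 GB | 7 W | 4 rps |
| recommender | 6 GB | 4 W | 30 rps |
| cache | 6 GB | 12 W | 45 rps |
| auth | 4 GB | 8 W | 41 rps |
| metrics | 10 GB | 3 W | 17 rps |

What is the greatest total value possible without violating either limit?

Feasible sets respecting both limits:
- cache+auth: memory 10, power 20, value 86
- recommender+cache: memory 12, power 16, value 75
- recommender+auth: memory 10, power 12, value 71
Best: 86 rps.

86 rps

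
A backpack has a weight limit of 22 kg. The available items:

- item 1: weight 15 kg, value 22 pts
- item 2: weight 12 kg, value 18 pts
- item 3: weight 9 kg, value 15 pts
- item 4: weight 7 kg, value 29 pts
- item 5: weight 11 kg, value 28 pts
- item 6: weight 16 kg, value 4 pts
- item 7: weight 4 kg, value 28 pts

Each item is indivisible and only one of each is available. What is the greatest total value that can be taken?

85 pts

Check high-value combinations within 22 kg:
- item 4+item 5+item 7: weight 7+11+4=22, value 29+28+28=85
- item 3+item 4+item 7: weight 9+7+4=20, value 15+29+28=72
- item 4+item 7: weight 7+4=11, value 29+28=57
- item 4+item 5: weight 7+11=18, value 29+28=57
Best: 85 pts.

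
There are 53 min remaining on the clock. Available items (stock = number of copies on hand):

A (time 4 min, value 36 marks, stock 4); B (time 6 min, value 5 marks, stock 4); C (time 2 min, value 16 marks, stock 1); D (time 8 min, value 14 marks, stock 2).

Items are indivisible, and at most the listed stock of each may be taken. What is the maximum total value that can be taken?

Best selections within time 53 and stock limits:
- 4×A + 3×B + 1×C + 2×D: time 52, value 203
- 4×A + 2×B + 1×C + 2×D: time 46, value 198
- 4×A + 4×B + 1×C + 1×D: time 50, value 194
- 4×A + 1×B + 1×C + 2×D: time 40, value 193
Best: 203 marks.

203 marks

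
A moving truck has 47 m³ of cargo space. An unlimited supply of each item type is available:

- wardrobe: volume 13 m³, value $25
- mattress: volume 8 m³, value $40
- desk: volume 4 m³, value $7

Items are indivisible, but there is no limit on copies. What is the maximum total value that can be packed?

Best value-per-unit is mattress at 40/8; filling with it alone gives 5×40 = 200.
Optimal mix: 5×mattress + 1×desk → volume 44, value 207.

$207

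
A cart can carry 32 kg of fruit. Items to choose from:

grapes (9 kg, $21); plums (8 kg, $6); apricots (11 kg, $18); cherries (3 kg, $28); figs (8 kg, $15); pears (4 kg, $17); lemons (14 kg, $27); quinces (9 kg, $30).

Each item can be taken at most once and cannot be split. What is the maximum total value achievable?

Check high-value combinations within 32 kg:
- cherries+pears+lemons+quinces: weight 3+4+14+9=30, value 28+17+27+30=102
- grapes+apricots+cherries+quinces: weight 9+11+3+9=32, value 21+18+28+30=97
- grapes+cherries+pears+quinces: weight 9+3+4+9=25, value 21+28+17+30=96
- plums+cherries+figs+pears+quinces: weight 8+3+8+4+9=32, value 6+28+15+17+30=96
Best: $102.

$102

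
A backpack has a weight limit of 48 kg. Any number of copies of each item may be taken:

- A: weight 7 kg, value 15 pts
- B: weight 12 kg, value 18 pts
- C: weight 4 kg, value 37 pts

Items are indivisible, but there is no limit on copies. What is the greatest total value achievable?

444 pts

Best value-per-unit is C at 37/4, and filling with it alone uses weight 12×4=48. No mix of the others beats 12×37 = 444.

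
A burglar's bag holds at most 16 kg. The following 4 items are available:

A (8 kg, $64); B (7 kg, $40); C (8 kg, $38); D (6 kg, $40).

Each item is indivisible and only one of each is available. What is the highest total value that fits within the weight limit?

Check high-value combinations within 16 kg:
- A+D: weight 8+6=14, value 64+40=104
- A+B: weight 8+7=15, value 64+40=104
- A+C: weight 8+8=16, value 64+38=102
- B+D: weight 7+6=13, value 40+40=80
Best: $104.

$104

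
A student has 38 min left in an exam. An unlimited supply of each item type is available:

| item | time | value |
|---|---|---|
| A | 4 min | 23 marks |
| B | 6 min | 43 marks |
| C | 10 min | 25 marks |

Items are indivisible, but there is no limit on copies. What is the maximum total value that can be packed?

261 marks

Best value-per-unit is B at 43/6; filling with it alone gives 6×43 = 258.
Optimal mix: 2×A + 5×B → time 38, value 261.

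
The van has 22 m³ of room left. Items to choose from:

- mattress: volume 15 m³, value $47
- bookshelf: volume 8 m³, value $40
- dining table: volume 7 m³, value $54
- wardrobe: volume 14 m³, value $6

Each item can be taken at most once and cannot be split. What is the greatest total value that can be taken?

Check high-value combinations within 22 m³:
- mattress+dining table: volume 15+7=22, value 47+54=101
- bookshelf+dining table: volume 8+7=15, value 40+54=94
- dining table+wardrobe: volume 7+14=21, value 54+6=60
- dining table: volume 7, value 54
Best: $101.

$101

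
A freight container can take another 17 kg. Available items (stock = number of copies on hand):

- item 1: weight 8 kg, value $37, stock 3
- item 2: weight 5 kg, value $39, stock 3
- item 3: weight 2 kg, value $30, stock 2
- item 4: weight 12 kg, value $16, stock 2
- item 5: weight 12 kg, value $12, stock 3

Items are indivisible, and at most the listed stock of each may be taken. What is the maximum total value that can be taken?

$147

Top feasible selections:
- 3×item 2 + 1×item 3: weight 17, value 147
- 2×item 2 + 2×item 3: weight 14, value 138
- 1×item 1 + 1×item 2 + 2×item 3: weight 17, value 136
Best: $147.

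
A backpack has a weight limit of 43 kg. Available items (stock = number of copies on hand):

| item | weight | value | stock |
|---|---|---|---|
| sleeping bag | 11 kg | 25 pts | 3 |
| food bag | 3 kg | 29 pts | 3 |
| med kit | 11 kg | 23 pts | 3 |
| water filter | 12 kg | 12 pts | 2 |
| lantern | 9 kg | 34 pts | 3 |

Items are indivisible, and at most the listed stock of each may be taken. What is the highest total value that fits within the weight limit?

189 pts

Top feasible selections:
- 3×food bag + 3×lantern: weight 36, value 189
- 1×sleeping bag + 3×food bag + 2×lantern: weight 38, value 180
- 3×food bag + 1×med kit + 2×lantern: weight 38, value 178
Best: 189 pts.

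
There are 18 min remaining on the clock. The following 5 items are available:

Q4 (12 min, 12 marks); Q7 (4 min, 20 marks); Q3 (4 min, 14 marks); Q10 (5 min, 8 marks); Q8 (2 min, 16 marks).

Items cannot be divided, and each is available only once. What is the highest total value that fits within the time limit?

58 marks

Check high-value combinations within 18 min:
- Q7+Q3+Q10+Q8: time 4+4+5+2=15, value 20+14+8+16=58
- Q7+Q3+Q8: time 4+4+2=10, value 20+14+16=50
- Q4+Q7+Q8: time 12+4+2=18, value 12+20+16=48
Best: 58 marks.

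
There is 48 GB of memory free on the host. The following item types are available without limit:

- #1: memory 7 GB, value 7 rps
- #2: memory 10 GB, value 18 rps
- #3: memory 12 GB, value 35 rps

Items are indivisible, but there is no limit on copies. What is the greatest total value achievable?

140 rps

Best value-per-unit is #3 at 35/12, and filling with it alone uses memory 4×12=48. No mix of the others beats 4×35 = 140.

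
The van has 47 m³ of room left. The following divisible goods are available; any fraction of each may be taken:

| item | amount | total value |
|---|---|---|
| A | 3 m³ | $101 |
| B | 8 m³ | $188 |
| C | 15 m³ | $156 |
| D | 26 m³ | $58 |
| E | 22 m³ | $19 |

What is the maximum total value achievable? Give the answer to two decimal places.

Take in order of value per unit:
- A (101/3 per unit): all 3 → value 101, running total 101.00
- B (188/8 per unit): all 8 → value 188, running total 289.00
- C (156/15 per unit): all 15 → value 156, running total 445.00
- D (58/26 per unit): 21 of 26 → value 21×58/26 = 46.8462, running total 491.85
Total 491.85.

491.85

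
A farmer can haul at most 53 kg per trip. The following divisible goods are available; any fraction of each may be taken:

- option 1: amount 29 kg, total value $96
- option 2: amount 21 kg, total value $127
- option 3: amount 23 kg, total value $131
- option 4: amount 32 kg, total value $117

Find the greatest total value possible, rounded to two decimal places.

290.91

Take in order of value per unit:
- option 2 (127/21 per unit): all 21 → value 127, running total 127.00
- option 3 (131/23 per unit): all 23 → value 131, running total 258.00
- option 4 (117/32 per unit): 9 of 32 → value 9×117/32 = 32.9063, running total 290.91
Total 290.91.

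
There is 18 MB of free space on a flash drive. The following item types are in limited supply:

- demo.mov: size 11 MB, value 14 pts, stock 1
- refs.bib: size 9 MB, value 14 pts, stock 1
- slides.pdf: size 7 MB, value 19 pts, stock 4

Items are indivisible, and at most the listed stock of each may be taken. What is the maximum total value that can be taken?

38 pts

Best selections within size 18 and stock limits:
- 2×slides.pdf: size 14, value 38
- 1×refs.bib + 1×slides.pdf: size 16, value 33
Best: 38 pts.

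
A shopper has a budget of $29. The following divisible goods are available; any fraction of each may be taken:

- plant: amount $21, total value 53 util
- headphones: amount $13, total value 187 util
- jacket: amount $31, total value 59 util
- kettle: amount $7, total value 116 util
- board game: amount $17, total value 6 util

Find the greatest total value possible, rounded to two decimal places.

Take in order of value per unit:
- kettle (116/7 per unit): all 7 → value 116, running total 116.00
- headphones (187/13 per unit): all 13 → value 187, running total 303.00
- plant (53/21 per unit): 9 of 21 → value 9×53/21 = 22.7143, running total 325.71
Total 325.71.

325.71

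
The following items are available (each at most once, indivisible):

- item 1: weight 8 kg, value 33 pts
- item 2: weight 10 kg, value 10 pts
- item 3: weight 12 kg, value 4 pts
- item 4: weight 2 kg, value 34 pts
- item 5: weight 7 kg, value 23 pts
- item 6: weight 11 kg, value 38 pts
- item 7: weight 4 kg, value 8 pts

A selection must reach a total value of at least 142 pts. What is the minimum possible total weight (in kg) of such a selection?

Subsets with value ≥ 142, sorted by total weight:
- item 1+item 2+item 4+item 5+item 6+item 7: weight 42, value 146
- item 1+item 2+item 3+item 4+item 5+item 6: weight 50, value 142
Minimum weight: 42 kg.

42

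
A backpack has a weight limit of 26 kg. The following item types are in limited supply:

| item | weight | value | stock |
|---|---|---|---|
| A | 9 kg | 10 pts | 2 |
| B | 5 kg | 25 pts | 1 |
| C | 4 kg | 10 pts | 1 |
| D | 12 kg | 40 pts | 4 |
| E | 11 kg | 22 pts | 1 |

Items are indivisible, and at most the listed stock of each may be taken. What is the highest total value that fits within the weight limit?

80 pts

Best selections within weight 26 and stock limits:
- 2×D: weight 24, value 80
- 1×B + 1×C + 1×D: weight 21, value 75
- 1×A + 1×B + 1×D: weight 26, value 75
- 1×B + 1×D: weight 17, value 65
Best: 80 pts.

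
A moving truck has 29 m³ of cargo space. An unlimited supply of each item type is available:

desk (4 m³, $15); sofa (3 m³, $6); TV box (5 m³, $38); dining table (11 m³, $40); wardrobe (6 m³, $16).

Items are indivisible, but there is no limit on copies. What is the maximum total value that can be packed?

$205

Best value-per-unit is TV box at 38/5; filling with it alone gives 5×38 = 190.
Optimal mix: 1×desk + 5×TV box → volume 29, value 205.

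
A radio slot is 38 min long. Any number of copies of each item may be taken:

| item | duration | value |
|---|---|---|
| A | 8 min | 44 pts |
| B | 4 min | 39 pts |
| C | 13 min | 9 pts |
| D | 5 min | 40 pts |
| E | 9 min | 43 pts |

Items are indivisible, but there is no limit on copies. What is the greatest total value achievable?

353 pts

Best value-per-unit is B at 39/4; filling with it alone gives 9×39 = 351.
Optimal mix: 7×B + 2×D → duration 38, value 353.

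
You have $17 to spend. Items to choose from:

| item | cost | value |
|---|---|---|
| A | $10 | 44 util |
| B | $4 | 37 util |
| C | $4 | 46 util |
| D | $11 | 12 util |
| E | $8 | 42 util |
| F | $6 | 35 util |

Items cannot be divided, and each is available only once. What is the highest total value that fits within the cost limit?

Check high-value combinations within $17:
- B+C+E: cost 4+4+8=16, value 37+46+42=125
- B+C+F: cost 4+4+6=14, value 37+46+35=118
- A+C: cost 10+4=14, value 44+46=90
- C+E: cost 4+8=12, value 46+42=88
Best: 125 util.

125 util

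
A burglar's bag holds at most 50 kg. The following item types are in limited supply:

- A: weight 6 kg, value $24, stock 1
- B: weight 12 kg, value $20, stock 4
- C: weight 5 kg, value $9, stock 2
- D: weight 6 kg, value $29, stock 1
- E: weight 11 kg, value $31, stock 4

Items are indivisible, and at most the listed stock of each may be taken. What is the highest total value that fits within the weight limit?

$155

Best selections within weight 50 and stock limits:
- 1×A + 1×C + 1×D + 3×E: weight 50, value 155
- 1×D + 4×E: weight 50, value 153
- 1×A + 4×E: weight 50, value 148
Best: $155.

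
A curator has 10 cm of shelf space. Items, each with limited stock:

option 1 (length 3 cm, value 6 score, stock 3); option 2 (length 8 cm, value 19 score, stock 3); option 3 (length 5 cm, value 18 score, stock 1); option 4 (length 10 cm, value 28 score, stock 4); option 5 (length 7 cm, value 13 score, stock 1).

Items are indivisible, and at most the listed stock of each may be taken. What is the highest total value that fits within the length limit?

28 score

Top feasible selections:
- 1×option 4: length 10, value 28
- 1×option 1 + 1×option 3: length 8, value 24
- 1×option 2: length 8, value 19
- 1×option 1 + 1×option 5: length 10, value 19
Best: 28 score.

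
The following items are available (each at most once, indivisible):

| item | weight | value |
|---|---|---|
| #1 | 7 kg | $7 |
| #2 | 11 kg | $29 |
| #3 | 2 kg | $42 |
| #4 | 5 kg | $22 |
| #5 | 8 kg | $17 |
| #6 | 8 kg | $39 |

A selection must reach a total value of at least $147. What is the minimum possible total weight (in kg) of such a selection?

34

Subsets with value ≥ 147, sorted by total weight:
- #2+#3+#4+#5+#6: weight 34, value 149
- #1+#2+#3+#4+#5+#6: weight 41, value 156
Minimum weight: 34 kg.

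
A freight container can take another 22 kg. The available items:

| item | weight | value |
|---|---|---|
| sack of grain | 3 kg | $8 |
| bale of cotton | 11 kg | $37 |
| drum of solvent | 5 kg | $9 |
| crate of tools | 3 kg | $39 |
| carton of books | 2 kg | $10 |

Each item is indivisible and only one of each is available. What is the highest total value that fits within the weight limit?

Check high-value combinations within 22 kg:
- bale of cotton+drum of solvent+crate of tools+carton of books: weight 11+5+3+2=21, value 37+9+39+10=95
- sack of grain+bale of cotton+crate of tools+carton of books: weight 3+11+3+2=19, value 8+37+39+10=94
- sack of grain+bale of cotton+drum of solvent+crate of tools: weight 3+11+5+3=22, value 8+37+9+39=93
- bale of cotton+crate of tools+carton of books: weight 11+3+2=16, value 37+39+10=86
Best: $95.

$95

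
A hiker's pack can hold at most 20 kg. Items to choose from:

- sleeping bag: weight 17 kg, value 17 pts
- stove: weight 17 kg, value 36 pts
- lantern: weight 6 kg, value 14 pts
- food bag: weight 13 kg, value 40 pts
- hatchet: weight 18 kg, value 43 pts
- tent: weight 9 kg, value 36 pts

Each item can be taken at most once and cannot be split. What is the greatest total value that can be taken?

This is a 0/1 knapsack; check combinations near the capacity.
- lantern+food bag: weight 6+13=19, value 14+40=54
- lantern+tent: weight 6+9=15, value 14+36=50
- hatchet: weight 18, value 43
- food bag: weight 13, value 40
- tent: weight 9, value 36
Best: 54 pts.

54 pts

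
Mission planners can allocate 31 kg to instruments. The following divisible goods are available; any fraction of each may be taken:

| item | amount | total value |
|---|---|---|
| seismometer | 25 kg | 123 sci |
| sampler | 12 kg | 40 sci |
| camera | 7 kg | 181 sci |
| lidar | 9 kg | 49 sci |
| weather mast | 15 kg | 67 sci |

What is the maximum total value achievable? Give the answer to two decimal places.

303.80

Take in order of value per unit:
- camera (181/7 per unit): all 7 → value 181, running total 181.00
- lidar (49/9 per unit): all 9 → value 49, running total 230.00
- seismometer (123/25 per unit): 15 of 25 → value 15×123/25 = 73.8000, running total 303.80
Total 303.80.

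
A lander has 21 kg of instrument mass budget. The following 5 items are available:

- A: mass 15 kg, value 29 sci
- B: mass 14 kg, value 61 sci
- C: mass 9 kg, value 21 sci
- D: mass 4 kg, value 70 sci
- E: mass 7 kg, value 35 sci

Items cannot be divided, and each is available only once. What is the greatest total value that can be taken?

Check high-value combinations within 21 kg:
- B+D: mass 14+4=18, value 61+70=131
- C+D+E: mass 9+4+7=20, value 21+70+35=126
- D+E: mass 4+7=11, value 70+35=105
- A+D: mass 15+4=19, value 29+70=99
- B+E: mass 14+7=21, value 61+35=96
Best: 131 sci.

131 sci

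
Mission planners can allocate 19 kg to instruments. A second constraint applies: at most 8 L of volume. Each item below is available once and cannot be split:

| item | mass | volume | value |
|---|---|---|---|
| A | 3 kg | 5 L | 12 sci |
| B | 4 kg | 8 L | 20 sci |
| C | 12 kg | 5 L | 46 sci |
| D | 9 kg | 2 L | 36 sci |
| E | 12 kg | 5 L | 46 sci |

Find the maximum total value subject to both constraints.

Feasible sets respecting both limits:
- A+D: mass 12, volume 7, value 48
- C: mass 12, volume 5, value 46
- E: mass 12, volume 5, value 46
- D: mass 9, volume 2, value 36
Best: 48 sci.

48 sci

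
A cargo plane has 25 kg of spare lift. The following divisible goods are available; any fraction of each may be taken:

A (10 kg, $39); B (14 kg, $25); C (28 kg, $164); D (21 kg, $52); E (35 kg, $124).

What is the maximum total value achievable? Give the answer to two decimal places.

146.43

Take in order of value per unit:
- C (164/28 per unit): 25 of 28 → value 25×164/28 = 146.4286, running total 146.43
Total 146.43.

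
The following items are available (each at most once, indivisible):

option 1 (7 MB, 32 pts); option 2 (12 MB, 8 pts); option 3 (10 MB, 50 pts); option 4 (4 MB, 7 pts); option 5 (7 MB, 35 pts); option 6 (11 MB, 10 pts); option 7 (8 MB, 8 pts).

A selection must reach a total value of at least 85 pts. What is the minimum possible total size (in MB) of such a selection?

17

Subsets with value ≥ 85, sorted by total size:
- option 3+option 5: size 17, value 85
- option 3+option 4+option 5: size 21, value 92
Minimum size: 17 MB.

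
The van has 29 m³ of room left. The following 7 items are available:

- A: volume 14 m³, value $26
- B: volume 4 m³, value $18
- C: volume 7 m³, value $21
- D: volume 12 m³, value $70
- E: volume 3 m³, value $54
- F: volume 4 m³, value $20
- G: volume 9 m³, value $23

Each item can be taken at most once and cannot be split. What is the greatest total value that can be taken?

Check high-value combinations within 29 m³:
- D+E+F+G: volume 12+3+4+9=28, value 70+54+20+23=167
- C+D+E+F: volume 7+12+3+4=26, value 21+70+54+20=165
- B+D+E+G: volume 4+12+3+9=28, value 18+70+54+23=165
Best: $167.

$167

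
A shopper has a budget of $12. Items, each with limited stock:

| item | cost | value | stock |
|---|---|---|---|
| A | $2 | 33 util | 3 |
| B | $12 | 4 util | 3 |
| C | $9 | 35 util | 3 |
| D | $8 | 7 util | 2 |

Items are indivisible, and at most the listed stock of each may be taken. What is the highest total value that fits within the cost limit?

99 util

Top feasible selections:
- 3×A: cost 6, value 99
- 2×A + 1×D: cost 12, value 73
- 1×A + 1×C: cost 11, value 68
- 2×A: cost 4, value 66
Best: 99 util.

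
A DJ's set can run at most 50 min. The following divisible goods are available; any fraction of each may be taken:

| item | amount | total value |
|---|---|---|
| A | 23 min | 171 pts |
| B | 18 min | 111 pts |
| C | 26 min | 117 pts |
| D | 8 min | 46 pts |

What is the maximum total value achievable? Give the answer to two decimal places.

Take in order of value per unit:
- A (171/23 per unit): all 23 → value 171, running total 171.00
- B (111/18 per unit): all 18 → value 111, running total 282.00
- D (46/8 per unit): all 8 → value 46, running total 328.00
- C (117/26 per unit): 1 of 26 → value 1×117/26 = 4.5000, running total 332.50
Total 332.50.

332.50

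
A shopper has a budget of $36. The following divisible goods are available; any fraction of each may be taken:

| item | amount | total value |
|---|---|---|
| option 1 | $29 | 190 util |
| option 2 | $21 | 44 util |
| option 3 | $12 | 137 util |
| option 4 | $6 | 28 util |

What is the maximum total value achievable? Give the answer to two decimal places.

Take in order of value per unit:
- option 3 (137/12 per unit): all 12 → value 137, running total 137.00
- option 1 (190/29 per unit): 24 of 29 → value 24×190/29 = 157.2414, running total 294.24
Total 294.24.

294.24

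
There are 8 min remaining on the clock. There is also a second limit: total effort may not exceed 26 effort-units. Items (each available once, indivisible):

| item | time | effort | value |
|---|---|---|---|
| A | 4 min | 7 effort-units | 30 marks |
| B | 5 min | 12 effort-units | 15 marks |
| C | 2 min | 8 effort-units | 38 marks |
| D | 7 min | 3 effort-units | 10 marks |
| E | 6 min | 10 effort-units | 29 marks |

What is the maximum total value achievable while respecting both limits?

68 marks

Feasible sets respecting both limits:
- A+C: time 6, effort 15, value 68
- C+E: time 8, effort 18, value 67
- B+C: time 7, effort 20, value 53
Best: 68 marks.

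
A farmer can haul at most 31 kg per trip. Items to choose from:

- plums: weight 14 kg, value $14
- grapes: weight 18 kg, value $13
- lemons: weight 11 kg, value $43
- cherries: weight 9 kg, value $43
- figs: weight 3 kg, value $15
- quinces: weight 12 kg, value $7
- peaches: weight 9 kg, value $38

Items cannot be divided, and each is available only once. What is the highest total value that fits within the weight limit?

Check high-value combinations within 31 kg:
- lemons+cherries+peaches: weight 11+9+9=29, value 43+43+38=124
- lemons+cherries+figs: weight 11+9+3=23, value 43+43+15=101
- cherries+figs+peaches: weight 9+3+9=21, value 43+15+38=96
- lemons+figs+peaches: weight 11+3+9=23, value 43+15+38=96
Best: $124.

$124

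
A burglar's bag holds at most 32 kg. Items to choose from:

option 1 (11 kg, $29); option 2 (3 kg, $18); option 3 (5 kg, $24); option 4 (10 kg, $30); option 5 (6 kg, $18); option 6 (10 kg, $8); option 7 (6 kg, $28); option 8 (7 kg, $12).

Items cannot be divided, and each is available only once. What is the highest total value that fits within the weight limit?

Check high-value combinations within 32 kg:
- option 2+option 3+option 4+option 5+option 7: weight 3+5+10+6+6=30, value 18+24+30+18+28=118
- option 1+option 2+option 3+option 5+option 7: weight 11+3+5+6+6=31, value 29+18+24+18+28=117
- option 2+option 3+option 4+option 7+option 8: weight 3+5+10+6+7=31, value 18+24+30+28+12=112
- option 1+option 3+option 4+option 7: weight 11+5+10+6=32, value 29+24+30+28=111
Best: $118.

$118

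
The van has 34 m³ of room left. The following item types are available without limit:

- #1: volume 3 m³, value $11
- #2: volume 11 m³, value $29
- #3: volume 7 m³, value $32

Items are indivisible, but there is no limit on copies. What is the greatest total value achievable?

Best value-per-unit is #3 at 32/7; filling with it alone gives 4×32 = 128.
Optimal mix: 2×#1 + 4×#3 → volume 34, value 150.

$150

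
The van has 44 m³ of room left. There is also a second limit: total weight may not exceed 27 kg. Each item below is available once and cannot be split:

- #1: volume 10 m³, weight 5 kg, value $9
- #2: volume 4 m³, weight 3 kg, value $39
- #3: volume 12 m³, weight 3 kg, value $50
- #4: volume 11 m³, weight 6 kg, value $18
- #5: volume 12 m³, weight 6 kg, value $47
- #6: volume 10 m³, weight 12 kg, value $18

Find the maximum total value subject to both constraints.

Feasible sets respecting both limits:
- #2+#3+#4+#5: volume 39, weight 18, value 154
- #2+#3+#5+#6: volume 38, weight 24, value 154
- #1+#2+#3+#5: volume 38, weight 17, value 145
Best: $154.

$154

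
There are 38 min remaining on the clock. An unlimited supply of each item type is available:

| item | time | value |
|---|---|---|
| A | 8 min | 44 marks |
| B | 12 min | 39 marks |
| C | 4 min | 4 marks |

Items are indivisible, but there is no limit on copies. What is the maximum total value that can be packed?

Best value-per-unit is A at 44/8; filling with it alone gives 4×44 = 176.
Optimal mix: 4×A + 1×C → time 36, value 180.

180 marks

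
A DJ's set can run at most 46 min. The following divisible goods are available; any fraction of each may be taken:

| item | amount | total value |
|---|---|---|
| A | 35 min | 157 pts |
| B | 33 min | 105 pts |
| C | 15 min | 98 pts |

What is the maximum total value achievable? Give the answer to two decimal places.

237.06

Take in order of value per unit:
- C (98/15 per unit): all 15 → value 98, running total 98.00
- A (157/35 per unit): 31 of 35 → value 31×157/35 = 139.0571, running total 237.06
Total 237.06.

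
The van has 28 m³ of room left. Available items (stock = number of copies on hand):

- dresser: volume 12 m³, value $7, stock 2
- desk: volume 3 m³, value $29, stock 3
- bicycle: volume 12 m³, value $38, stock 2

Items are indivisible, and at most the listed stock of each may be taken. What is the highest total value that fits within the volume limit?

Top feasible selections:
- 3×desk + 1×bicycle: volume 21, value 125
- 1×desk + 2×bicycle: volume 27, value 105
Best: $125.

$125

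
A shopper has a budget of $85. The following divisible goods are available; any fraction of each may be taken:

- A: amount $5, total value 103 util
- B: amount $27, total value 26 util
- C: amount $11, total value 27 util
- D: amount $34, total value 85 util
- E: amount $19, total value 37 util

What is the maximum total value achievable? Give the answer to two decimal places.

Take in order of value per unit:
- A (103/5 per unit): all 5 → value 103, running total 103.00
- D (85/34 per unit): all 34 → value 85, running total 188.00
- C (27/11 per unit): all 11 → value 27, running total 215.00
- E (37/19 per unit): all 19 → value 37, running total 252.00
- B (26/27 per unit): 16 of 27 → value 16×26/27 = 15.4074, running total 267.41
Total 267.41.

267.41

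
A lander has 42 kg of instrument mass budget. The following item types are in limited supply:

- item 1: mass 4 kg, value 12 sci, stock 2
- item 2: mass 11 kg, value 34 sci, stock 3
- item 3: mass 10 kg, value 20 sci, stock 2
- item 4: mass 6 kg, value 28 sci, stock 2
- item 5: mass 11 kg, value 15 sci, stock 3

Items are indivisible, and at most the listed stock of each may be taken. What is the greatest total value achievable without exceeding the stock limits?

Top feasible selections:
- 2×item 1 + 2×item 2 + 2×item 4: mass 42, value 148
- 1×item 1 + 2×item 2 + 2×item 4: mass 38, value 136
Best: 148 sci.

148 sci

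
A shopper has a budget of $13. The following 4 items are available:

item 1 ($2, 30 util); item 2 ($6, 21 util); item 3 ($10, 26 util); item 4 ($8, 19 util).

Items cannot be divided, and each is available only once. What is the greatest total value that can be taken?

56 util

Check high-value combinations within $13:
- item 1+item 3: cost 2+10=12, value 30+26=56
- item 1+item 2: cost 2+6=8, value 30+21=51
- item 1+item 4: cost 2+8=10, value 30+19=49
- item 1: cost 2, value 30
Best: 56 util.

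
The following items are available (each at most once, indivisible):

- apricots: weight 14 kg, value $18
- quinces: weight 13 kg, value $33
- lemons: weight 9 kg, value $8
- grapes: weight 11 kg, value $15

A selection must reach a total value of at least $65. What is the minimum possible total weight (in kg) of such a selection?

38

Subsets with value ≥ 65, sorted by total weight:
- apricots+quinces+grapes: weight 38, value 66
- apricots+quinces+lemons+grapes: weight 47, value 74
Minimum weight: 38 kg.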